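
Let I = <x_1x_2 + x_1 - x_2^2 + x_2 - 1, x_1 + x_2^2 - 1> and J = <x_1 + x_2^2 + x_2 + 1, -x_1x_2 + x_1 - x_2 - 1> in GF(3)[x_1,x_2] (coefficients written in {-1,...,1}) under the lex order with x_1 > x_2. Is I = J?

Since reduced Gröbner bases are canonical representatives of ideals under a given ordering, it suffices to compute and compare them.
Buchberger on the first generating set:
f_1 = x_1x_2 + x_1 - x_2^2 + x_2 - 1, LT = x_1x_2.
f_2 = x_1 + x_2^2 - 1, LT = x_1.

S(f_1,f_2): lcm = x_1x_2. S = x_1 - x_2^3 - x_2^2 - x_2 - 1.
  leading term x_1: subtract (1)·f_2 from x_1 - x_2^3 - x_2^2 - x_2 - 1 → -x_2^3 + x_2^2 - x_2
  leading term x_2^3: no divisor's leading term divides it; move -x_2^3 to the remainder.
  leading term x_2^2: no divisor's leading term divides it; move x_2^2 to the remainder.
  leading term x_2: no divisor's leading term divides it; move -x_2 to the remainder.
  remainder -x_2^3 + x_2^2 - x_2 ≠ 0; add g_3 = -x_2^3 + x_2^2 - x_2 to the basis.

S(f_1,g_3): lcm = x_1x_2^3. S = -x_1x_2^2 - x_1x_2 - x_2^4 + x_2^3 - x_2^2.
  leading term x_1x_2^2: subtract (-x_2)·f_1 from -x_1x_2^2 - x_1x_2 - x_2^4 + x_2^3 - x_2^2 → -x_2^4 - x_2
  leading term x_2^4: subtract (x_2)·g_3 from -x_2^4 - x_2 → -x_2^3 + x_2^2 - x_2
  leading term x_2^3: subtract (1)·g_3 from -x_2^3 + x_2^2 - x_2 → 0
  remainder 0.

S(f_2,g_3): leading monomials are coprime, so the S-polynomial reduces to 0 (Buchberger's first criterion).
Every S-polynomial of the final basis reduces to 0, so we have a Gröbner basis.
Inter-reduce: drop elements whose leading term is divisible by another's, tail-reduce, and make monic.
Reduced Gröbner basis: {x_1 + x_2^2 - 1, x_2^3 - x_2^2 + x_2}.

Buchberger on the second generating set:
h_1 = x_1 + x_2^2 + x_2 + 1, LT = x_1.
h_2 = -x_1x_2 + x_1 - x_2 - 1, LT = x_1x_2.

S(h_1,h_2): lcm = x_1x_2. S = x_1 + x_2^3 + x_2^2 - 1.
  leading term x_1: subtract (1)·h_1 from x_1 + x_2^3 + x_2^2 - 1 → x_2^3 - x_2 + 1
  leading term x_2^3: no divisor's leading term divides it; move x_2^3 to the remainder.
  leading term x_2: no divisor's leading term divides it; move -x_2 to the remainder.
  leading term 1: no divisor's leading term divides it; move 1 to the remainder.
  remainder x_2^3 - x_2 + 1 ≠ 0; add k_3 = x_2^3 - x_2 + 1 to the basis.

S(h_1,k_3): leading monomials are coprime, so the S-polynomial reduces to 0 (Buchberger's first criterion).
S(h_2,k_3): lcm = x_1x_2^3. S = -x_1x_2^2 + x_1x_2 - x_1 + x_2^3 + x_2^2.
  leading term x_1x_2^2: subtract (-x_2^2)·h_1 from -x_1x_2^2 + x_1x_2 - x_1 + x_2^3 + x_2^2 → x_1x_2 - x_1 + x_2^4 - x_2^3 - x_2^2
  leading term x_1x_2: subtract (x_2)·h_1 from x_1x_2 - x_1 + x_2^4 - x_2^3 - x_2^2 → -x_1 + x_2^4 + x_2^3 + x_2^2 - x_2
  leading term x_1: subtract (-1)·h_1 from -x_1 + x_2^4 + x_2^3 + x_2^2 - x_2 → x_2^4 + x_2^3 - x_2^2 + 1
  leading term x_2^4: subtract (x_2)·k_3 from x_2^4 + x_2^3 - x_2^2 + 1 → x_2^3 - x_2 + 1
  leading term x_2^3: subtract (1)·k_3 from x_2^3 - x_2 + 1 → 0
  remainder 0.

Every S-polynomial of the final basis reduces to 0, so we have a Gröbner basis.
Inter-reduce: drop elements whose leading term is divisible by another's, tail-reduce, and make monic.
Reduced Gröbner basis: {x_1 + x_2^2 + x_2 + 1, x_2^3 - x_2 + 1}.

The bases are distinct; the ideals are different.

No, the ideals differ.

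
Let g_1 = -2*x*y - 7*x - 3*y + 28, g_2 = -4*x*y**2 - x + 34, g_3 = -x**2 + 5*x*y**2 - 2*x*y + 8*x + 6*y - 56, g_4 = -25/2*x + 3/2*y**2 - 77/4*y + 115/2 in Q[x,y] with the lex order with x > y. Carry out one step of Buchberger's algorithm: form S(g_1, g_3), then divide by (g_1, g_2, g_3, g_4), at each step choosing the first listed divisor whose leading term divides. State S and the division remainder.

lcm(LM(g_1), LM(g_3)) = x**2*y.
S = (lcm/LT(g_1))·g_1 − (lcm/LT(g_3))·g_3 = 7/2*x**2 + 5*x*y**3 - 2*x*y**2 + 19/2*x*y - 14*x + 6*y**2 - 56*y.
Reduce S modulo (g_1, g_2, g_3, g_4) in that order:
  leading term x**2: subtract (-7/2)·g_3 from 7/2*x**2 + 5*x*y**3 - 2*x*y**2 + 19/2*x*y - 14*x + 6*y**2 - 56*y → 5*x*y**3 + 31/2*x*y**2 + 5/2*x*y + 14*x + 6*y**2 - 35*y - 196
  leading term x*y**3: subtract (-5/2*y**2)·g_1 from 5*x*y**3 + 31/2*x*y**2 + 5/2*x*y + 14*x + 6*y**2 - 35*y - 196 → -2*x*y**2 + 5/2*x*y + 14*x - 15/2*y**3 + 76*y**2 - 35*y - 196
  leading term x*y**2: subtract (y)·g_1 from -2*x*y**2 + 5/2*x*y + 14*x - 15/2*y**3 + 76*y**2 - 35*y - 196 → 19/2*x*y + 14*x - 15/2*y**3 + 79*y**2 - 63*y - 196
  leading term x*y: subtract (-19/4)·g_1 from 19/2*x*y + 14*x - 15/2*y**3 + 79*y**2 - 63*y - 196 → -77/4*x - 15/2*y**3 + 79*y**2 - 309/4*y - 63
  leading term x: subtract (77/50)·g_4 from -77/4*x - 15/2*y**3 + 79*y**2 - 309/4*y - 63 → -15/2*y**3 + 7669/100*y**2 - 9521/200*y - 3031/20
  leading term y**3: no divisor's leading term divides it; move -15/2*y**3 to the remainder.
  leading term y**2: no divisor's leading term divides it; move 7669/100*y**2 to the remainder.
  leading term y: no divisor's leading term divides it; move -9521/200*y to the remainder.
  leading term 1: no divisor's leading term divides it; move -3031/20 to the remainder.
The remainder -15/2*y**3 + 7669/100*y**2 - 9521/200*y - 3031/20 is nonzero, so it would be added as the next basis element.
An S-polynomial is built so that the two leading terms cancel; whether anything survives reduction is exactly the Gröbner-basis criterion.

S(g_1, g_3) = 7/2*x**2 + 5*x*y**3 - 2*x*y**2 + 19/2*x*y - 14*x + 6*y**2 - 56*y; remainder on division = -15/2*y**3 + 7669/100*y**2 - 9521/200*y - 3031/20.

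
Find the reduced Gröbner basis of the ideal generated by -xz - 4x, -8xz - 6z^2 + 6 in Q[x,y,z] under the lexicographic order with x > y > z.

G = {x - 3/16z^2 + 3/16, z^3 + 4z^2 - z - 4}

f_1 = -xz - 4x, LT = xz.
f_2 = -8xz - 6z^2 + 6, LT = xz.

S(f_1,f_2): lcm = xz. S = 4x - 3/4z^2 + 3/4.
  leading term x: no divisor's leading term divides it; move 4x to the remainder.
  leading term z^2: no divisor's leading term divides it; move -3/4z^2 to the remainder.
  leading term 1: no divisor's leading term divides it; move 3/4 to the remainder.
  remainder 4x - 3/4z^2 + 3/4 ≠ 0; add g_3 = 4x - 3/4z^2 + 3/4 to the basis.

S(f_1,g_3): lcm = xz. S = 4x + 3/16z^3 - 3/16z.
  leading term x: subtract (1)·g_3 from 4x + 3/16z^3 - 3/16z → 3/16z^3 + 3/4z^2 - 3/16z - 3/4
  leading term z^3: no divisor's leading term divides it; move 3/16z^3 to the remainder.
  leading term z^2: no divisor's leading term divides it; move 3/4z^2 to the remainder.
  leading term z: no divisor's leading term divides it; move -3/16z to the remainder.
  leading term 1: no divisor's leading term divides it; move -3/4 to the remainder.
  remainder 3/16z^3 + 3/4z^2 - 3/16z - 3/4 ≠ 0; add g_4 = 3/16z^3 + 3/4z^2 - 3/16z - 3/4 to the basis.

The other S-polynomials (S(f_2,g_3), S(f_1,g_4), S(f_2,g_4), S(g_3,g_4)) all reduce to 0 modulo the current basis, so we have a Gröbner basis.
Inter-reduce: drop elements whose leading term is divisible by another's, tail-reduce, and make monic.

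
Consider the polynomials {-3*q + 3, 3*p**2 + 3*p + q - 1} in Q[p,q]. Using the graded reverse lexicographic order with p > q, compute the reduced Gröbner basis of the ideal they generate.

G = {p**2 + p, q - 1}

This is the nonlinear analogue of row-reducing a linear system.

f_1 = -3*q + 3, LT = q.
f_2 = 3*p**2 + 3*p + q - 1, LT = p**2.

The S-polynomials (S(f_1,f_2)) all reduce to 0 modulo the current basis, so we have a Gröbner basis.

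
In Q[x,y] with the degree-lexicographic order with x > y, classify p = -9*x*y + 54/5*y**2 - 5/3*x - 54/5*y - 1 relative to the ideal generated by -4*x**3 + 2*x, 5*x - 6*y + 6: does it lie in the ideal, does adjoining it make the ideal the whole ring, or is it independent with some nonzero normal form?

First compute the reduced Gröbner basis of I by Buchberger's algorithm.
f_1 = -4*x**3 + 2*x, LT = x**3.
f_2 = 5*x - 6*y + 6, LT = x.

S(f_1,f_2): lcm = x**3. S = 6/5*x**2*y - 6/5*x**2 - 1/2*x.
  reduce S modulo (f_1, f_2):
  remainder 216/125*y**3 - 648/125*y**2 + 573/125*y - 141/125 ≠ 0; add h_3 = 216/125*y**3 - 648/125*y**2 + 573/125*y - 141/125 to the basis.

The other S-polynomials (S(f_1,h_3), S(f_2,h_3)) all reduce to 0 modulo the current basis, so we have a Gröbner basis.
Inter-reduce: drop elements whose leading term is divisible by another's, tail-reduce, and make monic.
Reduced Gröbner basis: {y**3 - 3*y**2 + 191/72*y - 47/72, x - 6/5*y + 6/5}.
Label its elements g_1 = y**3 - 3*y**2 + 191/72*y - 47/72, g_2 = x - 6/5*y + 6/5.

Reduce p = -9*x*y + 54/5*y**2 - 5/3*x - 54/5*y - 1 modulo G:
  leading term x*y: subtract (-9*y)·g_2 from -9*x*y + 54/5*y**2 - 5/3*x - 54/5*y - 1 → -5/3*x - 1
  leading term x: subtract (-5/3)·g_2 from -5/3*x - 1 → -2*y + 1
  leading term y: no divisor's leading term divides it; move -2*y to the remainder.
  leading term 1: no divisor's leading term divides it; move 1 to the remainder.
  normal form = -2*y + 1.
The normal form is nonzero, so p ∉ I. Since p minus its normal form lies in I, I + (p) = I + (r) where r = -2*y + 1; decide whether this ideal is the whole ring.
Run Buchberger on G together with r (pairs among the g_i already reduce to 0 since G is a Gröbner basis):
g_1 = y**3 - 3*y**2 + 191/72*y - 47/72, LT = y**3.
g_2 = x - 6/5*y + 6/5, LT = x.
r = -2*y + 1, LT = y.

S(g_1,r): lcm = y**3. S = -5/2*y**2 + 191/72*y - 47/72.
  reduce S modulo (g_1, g_2, r):
  remainder 7/144 ≠ 0; add m_4 = 7/144 to the basis.

The other S-polynomials (S(g_1,g_2), S(g_2,r), S(g_1,m_4), S(g_2,m_4), S(r,m_4)) all reduce to 0 modulo the current basis, so we have a Gröbner basis.
Inter-reduce: drop elements whose leading term is divisible by another's, tail-reduce, and make monic.
Reduced Gröbner basis: {1}.
The reduced Gröbner basis of I + (p) is {1}: the ideal is the whole ring, so the enlarged system has no common solution — adjoining p is inconsistent.

The remainder on division by a Gröbner basis is unique — it is the normal form.

Adjoining -9*x*y + 54/5*y**2 - 5/3*x - 54/5*y - 1 makes the ideal the whole ring: the system is inconsistent.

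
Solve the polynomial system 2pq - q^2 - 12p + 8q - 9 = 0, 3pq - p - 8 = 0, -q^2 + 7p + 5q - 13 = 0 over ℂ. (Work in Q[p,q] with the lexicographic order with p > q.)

{(1, 3)}

Compute a lex Gröbner basis by Buchberger's algorithm.
f_1 = 2pq - 12p - q^2 + 8q - 9, LT = pq.
f_2 = 3pq - p - 8, LT = pq.
f_3 = 7p - q^2 + 5q - 13, LT = p.

S(f_1,f_2): lcm = pq. S = -17/3p - 1/2q^2 + 4q - 11/6.
  leading term p: subtract (-17/21)·f_3 from -17/3p - 1/2q^2 + 4q - 11/6 → -55/42q^2 + 169/21q - 173/14
  leading term q^2: no divisor's leading term divides it; move -55/42q^2 to the remainder.
  leading term q: no divisor's leading term divides it; move 169/21q to the remainder.
  leading term 1: no divisor's leading term divides it; move -173/14 to the remainder.
  remainder -55/42q^2 + 169/21q - 173/14 ≠ 0; add h_4 = -55/42q^2 + 169/21q - 173/14 to the basis.

S(f_1,f_3): lcm = pq. S = -6p + 1/7q^3 - 17/14q^2 + 41/7q - 9/2.
  leading term p: subtract (-6/7)·f_3 from -6p + 1/7q^3 - 17/14q^2 + 41/7q - 9/2 → 1/7q^3 - 29/14q^2 + 71/7q - 219/14
  leading term q^3: subtract (-6/55q)·h_4 from 1/7q^3 - 29/14q^2 + 71/7q - 219/14 → -919/770q^2 + 3386/385q - 219/14
  leading term q^2: subtract (2757/3025)·h_4 from -919/770q^2 + 3386/385q - 219/14 → 4417/3025q - 13251/3025
  leading term q: no divisor's leading term divides it; move 4417/3025q to the remainder.
  leading term 1: no divisor's leading term divides it; move -13251/3025 to the remainder.
  remainder 4417/3025q - 13251/3025 ≠ 0; add h_5 = 4417/3025q - 13251/3025 to the basis.

The other S-polynomials (S(f_2,f_3), S(f_1,h_4), S(f_2,h_4), S(f_3,h_4), S(f_1,h_5), S(f_2,h_5), S(f_3,h_5), S(h_4,h_5)) all reduce to 0 modulo the current basis, so we have a Gröbner basis.
Inter-reduce: drop elements whose leading term is divisible by another's, tail-reduce, and make monic.
Reduced Gröbner basis: {p - 1, q - 3}.

Since the basis is lex-ordered, q - 3 is univariate in q. Its roots are {3}. Back-substituting each root into the other basis elements fixes the other coordinates.
  q = 3: the earlier basis element becomes p - 1 = 0, giving p = 1 — point (1, 3).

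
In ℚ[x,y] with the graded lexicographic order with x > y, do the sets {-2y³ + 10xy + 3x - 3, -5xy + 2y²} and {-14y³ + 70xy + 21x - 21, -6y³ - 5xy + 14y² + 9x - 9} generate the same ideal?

Equality of ideals is decidable: compute both reduced Gröbner bases (unique for the ordering) and check whether they agree.
Buchberger on the first generating set:
f_1 = -2y³ + 10xy + 3x - 3, LT = y³.
f_2 = -5xy + 2y², LT = xy.

S(f_1,f_2): lcm = xy³. S = ⅖y⁴ - 5x²y - 3/2x² + 3/2x.
  leading term y⁴: subtract (-⅕y)·f_1 from ⅖y⁴ - 5x²y - 3/2x² + 3/2x → -5x²y + 2xy² - 3/2x² + ⅗xy + 3/2x - ⅗y
  leading term x²y: subtract (x)·f_2 from -5x²y + 2xy² - 3/2x² + ⅗xy + 3/2x - ⅗y → -3/2x² + ⅗xy + 3/2x - ⅗y
  leading term x²: no divisor's leading term divides it; move -3/2x² to the remainder.
  leading term xy: subtract (-3/25)·f_2 from ⅗xy + 3/2x - ⅗y → 6/25y² + 3/2x - ⅗y
  leading term y²: no divisor's leading term divides it; move 6/25y² to the remainder.
  leading term x: no divisor's leading term divides it; move 3/2x to the remainder.
  leading term y: no divisor's leading term divides it; move -⅗y to the remainder.
  remainder -3/2x² + 6/25y² + 3/2x - ⅗y ≠ 0; add g_3 = -3/2x² + 6/25y² + 3/2x - ⅗y to the basis.

The other S-polynomials (S(f_1,g_3), S(f_2,g_3)) all reduce to 0 modulo the current basis, so we have a Gröbner basis.
Inter-reduce: drop elements whose leading term is divisible by another's, tail-reduce, and make monic.
Reduced Gröbner basis: {y³ - 2y² - 3/2x + 3/2, x² - 4/25y² - x + ⅖y, xy - ⅖y²}.

Buchberger on the second generating set:
h_1 = -14y³ + 70xy + 21x - 21, LT = y³.
h_2 = -6y³ - 5xy + 14y² + 9x - 9, LT = y³.

S(h_1,h_2): lcm = y³. S = -35/6xy + 7/3y².
  leading term xy: no divisor's leading term divides it; move -35/6xy to the remainder.
  leading term y²: no divisor's leading term divides it; move 7/3y² to the remainder.
  remainder -35/6xy + 7/3y² ≠ 0; add k_3 = -35/6xy + 7/3y² to the basis.

S(h_1,k_3): lcm = xy³. S = ⅖y⁴ - 5x²y - 3/2x² + 3/2x.
  leading term y⁴: subtract (-1/35y)·h_1 from ⅖y⁴ - 5x²y - 3/2x² + 3/2x → -5x²y + 2xy² - 3/2x² + ⅗xy + 3/2x - ⅗y
  leading term x²y: subtract (6/7x)·k_3 from -5x²y + 2xy² - 3/2x² + ⅗xy + 3/2x - ⅗y → -3/2x² + ⅗xy + 3/2x - ⅗y
  leading term x²: no divisor's leading term divides it; move -3/2x² to the remainder.
  leading term xy: subtract (-18/175)·k_3 from ⅗xy + 3/2x - ⅗y → 6/25y² + 3/2x - ⅗y
  leading term y²: no divisor's leading term divides it; move 6/25y² to the remainder.
  leading term x: no divisor's leading term divides it; move 3/2x to the remainder.
  leading term y: no divisor's leading term divides it; move -⅗y to the remainder.
  remainder -3/2x² + 6/25y² + 3/2x - ⅗y ≠ 0; add k_4 = -3/2x² + 6/25y² + 3/2x - ⅗y to the basis.

The other S-polynomials (S(h_2,k_3), S(h_1,k_4), S(h_2,k_4), S(k_3,k_4)) all reduce to 0 modulo the current basis, so we have a Gröbner basis.
Inter-reduce: drop elements whose leading term is divisible by another's, tail-reduce, and make monic.
Reduced Gröbner basis: {y³ - 2y² - 3/2x + 3/2, x² - 4/25y² - x + ⅖y, xy - ⅖y²}.

The two bases agree; hence the ideals are identical.

Yes, the ideals are equal.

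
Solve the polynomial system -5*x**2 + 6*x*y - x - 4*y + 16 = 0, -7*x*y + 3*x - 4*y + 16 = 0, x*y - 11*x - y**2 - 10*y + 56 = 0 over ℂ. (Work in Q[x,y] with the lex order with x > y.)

{(0, 4)}

Compute a lex Gröbner basis by Buchberger's algorithm.
f_1 = -5*x**2 + 6*x*y - x - 4*y + 16, LT = x**2.
f_2 = -7*x*y + 3*x - 4*y + 16, LT = x*y.
f_3 = x*y - 11*x - y**2 - 10*y + 56, LT = x*y.

S(f_1,f_2): lcm = x**2*y. S = 3/7*x**2 - 6/5*x*y**2 - 13/35*x*y + 16/7*x + 4/5*y**2 - 16/5*y.
  reduce S modulo (f_1, f_2, f_3):
  remainder 100/49*x + 52/35*y**2 - 1488/245*y + 128/245 ≠ 0; add h_4 = 100/49*x + 52/35*y**2 - 1488/245*y + 128/245 to the basis.

S(f_1,f_3): lcm = x**2*y. S = 11*x**2 - 1/5*x*y**2 + 51/5*x*y - 56*x + 4/5*y**2 - 16/5*y.
  reduce S modulo (f_1, f_2, f_3, h_4):
  remainder 157543/4375*y**2 - 740456/4375*y + 441136/4375 ≠ 0; add h_5 = 157543/4375*y**2 - 740456/4375*y + 441136/4375 to the basis.

S(f_2,f_3): lcm = x*y. S = 74/7*x + y**2 + 74/7*y - 408/7.
  reduce S modulo (f_1, f_2, f_3, h_4, h_5):
  remainder 1663754/157543*y - 6655016/157543 ≠ 0; add h_6 = 1663754/157543*y - 6655016/157543 to the basis.

The other S-polynomials (S(f_1,h_4), S(f_2,h_4), S(f_3,h_4), S(f_1,h_5), S(f_2,h_5), S(f_3,h_5), S(h_4,h_5), S(f_1,h_6), S(f_2,h_6), S(f_3,h_6), S(h_4,h_6), S(h_5,h_6)) all reduce to 0 modulo the current basis, so we have a Gröbner basis.
Inter-reduce: drop elements whose leading term is divisible by another's, tail-reduce, and make monic.
Reduced Gröbner basis: {x, y - 4}.

From the last basis element, y - 4 = 0, so y takes values in {4}. Each choice, substituted upward through the basis, yields the corresponding point(s) of the solution set.
  y = 4: the earlier basis element becomes x = 0, giving x = 0 — point (0, 4).
A lex Gröbner basis triangularizes the system, enabling back-substitution.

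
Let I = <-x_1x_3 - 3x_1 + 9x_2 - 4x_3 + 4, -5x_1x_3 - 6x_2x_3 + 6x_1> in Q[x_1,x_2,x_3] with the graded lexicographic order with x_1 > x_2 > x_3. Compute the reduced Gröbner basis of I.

G = {x_1^2 - 9/7x_1x_2 - 18/7x_2^2 + 4/21x_1 - 8/7x_2, x_1x_3 + 3x_1 - 9x_2 + 4x_3 - 4, x_2x_3 - 7/2x_1 + 15/2x_2 - 10/3x_3 + 10/3}

The reduced Gröbner basis is the canonical form of the ideal for this ordering.

f_1 = -x_1x_3 - 3x_1 + 9x_2 - 4x_3 + 4, LT = x_1x_3.
f_2 = -5x_1x_3 - 6x_2x_3 + 6x_1, LT = x_1x_3.

S(f_1,f_2): lcm = x_1x_3. S = -6/5x_2x_3 + 21/5x_1 - 9x_2 + 4x_3 - 4.
  leading term x_2x_3: no divisor's leading term divides it; move -6/5x_2x_3 to the remainder.
  leading term x_1: no divisor's leading term divides it; move 21/5x_1 to the remainder.
  leading term x_2: no divisor's leading term divides it; move -9x_2 to the remainder.
  leading term x_3: no divisor's leading term divides it; move 4x_3 to the remainder.
  leading term 1: no divisor's leading term divides it; move -4 to the remainder.
  remainder -6/5x_2x_3 + 21/5x_1 - 9x_2 + 4x_3 - 4 ≠ 0; add g_3 = -6/5x_2x_3 + 21/5x_1 - 9x_2 + 4x_3 - 4 to the basis.

S(f_1,g_3): lcm = x_1x_2x_3. S = 7/2x_1^2 - 9/2x_1x_2 + 10/3x_1x_3 - 9x_2^2 + 4x_2x_3 - 10/3x_1 - 4x_2.
  leading term x_1^2: no divisor's leading term divides it; move 7/2x_1^2 to the remainder.
  leading term x_1x_2: no divisor's leading term divides it; move -9/2x_1x_2 to the remainder.
  leading term x_1x_3: subtract (-10/3)·f_1 from 10/3x_1x_3 - 9x_2^2 + 4x_2x_3 - 10/3x_1 - 4x_2 → -9x_2^2 + 4x_2x_3 - 40/3x_1 + 26x_2 - 40/3x_3 + 40/3
  leading term x_2^2: no divisor's leading term divides it; move -9x_2^2 to the remainder.
  leading term x_2x_3: subtract (-10/3)·g_3 from 4x_2x_3 - 40/3x_1 + 26x_2 - 40/3x_3 + 40/3 → 2/3x_1 - 4x_2
  leading term x_1: no divisor's leading term divides it; move 2/3x_1 to the remainder.
  leading term x_2: no divisor's leading term divides it; move -4x_2 to the remainder.
  remainder 7/2x_1^2 - 9/2x_1x_2 - 9x_2^2 + 2/3x_1 - 4x_2 ≠ 0; add g_4 = 7/2x_1^2 - 9/2x_1x_2 - 9x_2^2 + 2/3x_1 - 4x_2 to the basis.

The other S-polynomials (S(f_2,g_3), S(f_1,g_4), S(f_2,g_4), S(g_3,g_4)) all reduce to 0 modulo the current basis, so we have a Gröbner basis.
Inter-reduce: drop elements whose leading term is divisible by another's, tail-reduce, and make monic.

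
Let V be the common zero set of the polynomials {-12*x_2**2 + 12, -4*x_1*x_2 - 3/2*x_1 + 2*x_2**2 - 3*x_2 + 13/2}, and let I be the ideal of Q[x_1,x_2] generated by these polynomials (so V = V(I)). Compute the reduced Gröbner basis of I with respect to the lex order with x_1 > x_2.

G = {x_1 - 14/5*x_2 + 9/5, x_2**2 - 1}

f_1 = -12*x_2**2 + 12, LT = x_2**2.
f_2 = -4*x_1*x_2 - 3/2*x_1 + 2*x_2**2 - 3*x_2 + 13/2, LT = x_1*x_2.

S(f_1,f_2): lcm = x_1*x_2**2. S = -3/8*x_1*x_2 - x_1 + 1/2*x_2**3 - 3/4*x_2**2 + 13/8*x_2.
  leading term x_1*x_2: subtract (3/32)·f_2 from -3/8*x_1*x_2 - x_1 + 1/2*x_2**3 - 3/4*x_2**2 + 13/8*x_2 → -55/64*x_1 + 1/2*x_2**3 - 15/16*x_2**2 + 61/32*x_2 - 39/64
  leading term x_1: no divisor's leading term divides it; move -55/64*x_1 to the remainder.
  leading term x_2**3: subtract (-1/24*x_2)·f_1 from 1/2*x_2**3 - 15/16*x_2**2 + 61/32*x_2 - 39/64 → -15/16*x_2**2 + 77/32*x_2 - 39/64
  leading term x_2**2: subtract (5/64)·f_1 from -15/16*x_2**2 + 77/32*x_2 - 39/64 → 77/32*x_2 - 99/64
  leading term x_2: no divisor's leading term divides it; move 77/32*x_2 to the remainder.
  leading term 1: no divisor's leading term divides it; move -99/64 to the remainder.
  remainder -55/64*x_1 + 77/32*x_2 - 99/64 ≠ 0; add g_3 = -55/64*x_1 + 77/32*x_2 - 99/64 to the basis.

The other S-polynomials (S(f_1,g_3), S(f_2,g_3)) all reduce to 0 modulo the current basis, so we have a Gröbner basis.
Inter-reduce: drop elements whose leading term is divisible by another's, tail-reduce, and make monic.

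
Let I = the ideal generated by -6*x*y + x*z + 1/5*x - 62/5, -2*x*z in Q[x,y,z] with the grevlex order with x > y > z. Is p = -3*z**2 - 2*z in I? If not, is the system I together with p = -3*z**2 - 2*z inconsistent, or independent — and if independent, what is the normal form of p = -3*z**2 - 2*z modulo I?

First compute the reduced Gröbner basis of I by Buchberger's algorithm.
f_1 = -6*x*y + x*z + 1/5*x - 62/5, LT = x*y.
f_2 = -2*x*z, LT = x*z.

S(f_1,f_2): lcm = x*y*z. S = -1/6*x*z**2 - 1/30*x*z + 31/15*z.
  leading term x*z**2: subtract (1/12*z)·f_2 from -1/6*x*z**2 - 1/30*x*z + 31/15*z → -1/30*x*z + 31/15*z
  leading term x*z: subtract (1/60)·f_2 from -1/30*x*z + 31/15*z → 31/15*z
  leading term z: no divisor's leading term divides it; move 31/15*z to the remainder.
  remainder 31/15*z ≠ 0; add h_3 = 31/15*z to the basis.

The other S-polynomials (S(f_1,h_3), S(f_2,h_3)) all reduce to 0 modulo the current basis, so we have a Gröbner basis.
Inter-reduce: drop elements whose leading term is divisible by another's, tail-reduce, and make monic.
Reduced Gröbner basis: {x*y - 1/30*x + 31/15, z}.
Label its elements g_1 = x*y - 1/30*x + 31/15, g_2 = z.

Reduce p = -3*z**2 - 2*z modulo G:
  leading term z**2: subtract (-3*z)·g_2 from -3*z**2 - 2*z → -2*z
  leading term z: subtract (-2)·g_2 from -2*z → 0
  normal form = 0.
Since the normal form is 0, p ∈ I.

-3*z**2 - 2*z lies in I (it reduces to 0).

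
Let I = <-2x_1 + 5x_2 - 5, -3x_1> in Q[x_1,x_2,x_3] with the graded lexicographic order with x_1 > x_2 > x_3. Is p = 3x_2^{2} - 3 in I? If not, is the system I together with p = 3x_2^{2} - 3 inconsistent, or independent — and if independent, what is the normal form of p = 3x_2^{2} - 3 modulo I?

3x_2^{2} - 3 lies in I (it reduces to 0).

First compute the reduced Gröbner basis of I by Buchberger's algorithm.
f_1 = -2x_1 + 5x_2 - 5, LT = x_1.
f_2 = -3x_1, LT = x_1.

S(f_1,f_2): lcm = x_1. S = -\tfrac{5}{2}x_2 + \tfrac{5}{2}.
  leading term x_2: no divisor's leading term divides it; move -\tfrac{5}{2}x_2 to the remainder.
  leading term 1: no divisor's leading term divides it; move \tfrac{5}{2} to the remainder.
  remainder -\tfrac{5}{2}x_2 + \tfrac{5}{2} ≠ 0; add h_3 = -\tfrac{5}{2}x_2 + \tfrac{5}{2} to the basis.

S(f_1,h_3): leading monomials are coprime, so the S-polynomial reduces to 0 (Buchberger's first criterion).
S(f_2,h_3): leading monomials are coprime, so the S-polynomial reduces to 0 (Buchberger's first criterion).
Every S-polynomial of the final basis reduces to 0, so we have a Gröbner basis.
Inter-reduce: drop elements whose leading term is divisible by another's, tail-reduce, and make monic.
Reduced Gröbner basis: {x_1, x_2 - 1}.
Label its elements g_1 = x_1, g_2 = x_2 - 1.

Reduce p = 3x_2^{2} - 3 modulo G:
  leading term x_2^{2}: subtract (3x_2)·g_2 from 3x_2^{2} - 3 → 3x_2 - 3
  leading term x_2: subtract (3)·g_2 from 3x_2 - 3 → 0
  normal form = 0.
Since the normal form is 0, p ∈ I.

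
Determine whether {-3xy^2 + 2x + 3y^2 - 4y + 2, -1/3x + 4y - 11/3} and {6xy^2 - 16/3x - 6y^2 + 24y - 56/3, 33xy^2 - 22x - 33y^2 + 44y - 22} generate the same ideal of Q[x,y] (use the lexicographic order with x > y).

For a fixed monomial order, each ideal has a unique reduced Gröbner basis; comparing bases decides equality.
Buchberger on the first generating set:
f_1 = -3xy^2 + 2x + 3y^2 - 4y + 2, LT = xy^2.
f_2 = -1/3x + 4y - 11/3, LT = x.

S(f_1,f_2): lcm = xy^2. S = -2/3x + 12y^3 - 12y^2 + 4/3y - 2/3.
  leading term x: subtract (2)·f_2 from -2/3x + 12y^3 - 12y^2 + 4/3y - 2/3 → 12y^3 - 12y^2 - 20/3y + 20/3
  leading term y^3: no divisor's leading term divides it; move 12y^3 to the remainder.
  leading term y^2: no divisor's leading term divides it; move -12y^2 to the remainder.
  leading term y: no divisor's leading term divides it; move -20/3y to the remainder.
  leading term 1: no divisor's leading term divides it; move 20/3 to the remainder.
  remainder 12y^3 - 12y^2 - 20/3y + 20/3 ≠ 0; add g_3 = 12y^3 - 12y^2 - 20/3y + 20/3 to the basis.

The other S-polynomials (S(f_1,g_3), S(f_2,g_3)) all reduce to 0 modulo the current basis, so we have a Gröbner basis.
Inter-reduce: drop elements whose leading term is divisible by another's, tail-reduce, and make monic.
Reduced Gröbner basis: {x - 12y + 11, y^3 - y^2 - 5/9y + 5/9}.

Buchberger on the second generating set:
h_1 = 6xy^2 - 16/3x - 6y^2 + 24y - 56/3, LT = xy^2.
h_2 = 33xy^2 - 22x - 33y^2 + 44y - 22, LT = xy^2.

S(h_1,h_2): lcm = xy^2. S = -2/9x + 8/3y - 22/9.
  leading term x: no divisor's leading term divides it; move -2/9x to the remainder.
  leading term y: no divisor's leading term divides it; move 8/3y to the remainder.
  leading term 1: no divisor's leading term divides it; move -22/9 to the remainder.
  remainder -2/9x + 8/3y - 22/9 ≠ 0; add k_3 = -2/9x + 8/3y - 22/9 to the basis.

S(h_1,k_3): lcm = xy^2. S = -8/9x + 12y^3 - 12y^2 + 4y - 28/9.
  leading term x: subtract (4)·k_3 from -8/9x + 12y^3 - 12y^2 + 4y - 28/9 → 12y^3 - 12y^2 - 20/3y + 20/3
  leading term y^3: no divisor's leading term divides it; move 12y^3 to the remainder.
  leading term y^2: no divisor's leading term divides it; move -12y^2 to the remainder.
  leading term y: no divisor's leading term divides it; move -20/3y to the remainder.
  leading term 1: no divisor's leading term divides it; move 20/3 to the remainder.
  remainder 12y^3 - 12y^2 - 20/3y + 20/3 ≠ 0; add k_4 = 12y^3 - 12y^2 - 20/3y + 20/3 to the basis.

The other S-polynomials (S(h_2,k_3), S(h_1,k_4), S(h_2,k_4), S(k_3,k_4)) all reduce to 0 modulo the current basis, so we have a Gröbner basis.
Inter-reduce: drop elements whose leading term is divisible by another's, tail-reduce, and make monic.
Reduced Gröbner basis: {x - 12y + 11, y^3 - y^2 - 5/9y + 5/9}.

These coincide, so the ideals are equal.

Yes, the ideals are equal.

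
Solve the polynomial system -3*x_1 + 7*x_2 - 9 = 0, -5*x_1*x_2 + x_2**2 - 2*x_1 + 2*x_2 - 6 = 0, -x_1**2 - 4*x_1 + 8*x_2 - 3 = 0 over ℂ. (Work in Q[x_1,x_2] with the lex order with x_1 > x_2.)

{(-3, 0)}

Compute a lex Gröbner basis by Buchberger's algorithm.
f_1 = -3*x_1 + 7*x_2 - 9, LT = x_1.
f_2 = -5*x_1*x_2 - 2*x_1 + x_2**2 + 2*x_2 - 6, LT = x_1*x_2.
f_3 = -x_1**2 - 4*x_1 + 8*x_2 - 3, LT = x_1**2.

S(f_1,f_2): lcm = x_1*x_2. S = -2/5*x_1 - 32/15*x_2**2 + 17/5*x_2 - 6/5.
  leading term x_1: subtract (2/15)·f_1 from -2/5*x_1 - 32/15*x_2**2 + 17/5*x_2 - 6/5 → -32/15*x_2**2 + 37/15*x_2
  leading term x_2**2: no divisor's leading term divides it; move -32/15*x_2**2 to the remainder.
  leading term x_2: no divisor's leading term divides it; move 37/15*x_2 to the remainder.
  remainder -32/15*x_2**2 + 37/15*x_2 ≠ 0; add h_4 = -32/15*x_2**2 + 37/15*x_2 to the basis.

S(f_1,f_3): lcm = x_1**2. S = -7/3*x_1*x_2 - x_1 + 8*x_2 - 3.
  leading term x_1*x_2: subtract (7/9*x_2)·f_1 from -7/3*x_1*x_2 - x_1 + 8*x_2 - 3 → -x_1 - 49/9*x_2**2 + 15*x_2 - 3
  leading term x_1: subtract (1/3)·f_1 from -x_1 - 49/9*x_2**2 + 15*x_2 - 3 → -49/9*x_2**2 + 38/3*x_2
  leading term x_2**2: subtract (245/96)·h_4 from -49/9*x_2**2 + 38/3*x_2 → 1835/288*x_2
  leading term x_2: no divisor's leading term divides it; move 1835/288*x_2 to the remainder.
  remainder 1835/288*x_2 ≠ 0; add h_5 = 1835/288*x_2 to the basis.

S(f_2,f_3): lcm = x_1**2*x_2. S = 2/5*x_1**2 - 1/5*x_1*x_2**2 - 22/5*x_1*x_2 + 6/5*x_1 + 8*x_2**2 - 3*x_2.
  leading term x_1**2: subtract (-2/15*x_1)·f_1 from 2/5*x_1**2 - 1/5*x_1*x_2**2 - 22/5*x_1*x_2 + 6/5*x_1 + 8*x_2**2 - 3*x_2 → -1/5*x_1*x_2**2 - 52/15*x_1*x_2 + 8*x_2**2 - 3*x_2
  leading term x_1*x_2**2: subtract (1/15*x_2**2)·f_1 from -1/5*x_1*x_2**2 - 52/15*x_1*x_2 + 8*x_2**2 - 3*x_2 → -52/15*x_1*x_2 - 7/15*x_2**3 + 43/5*x_2**2 - 3*x_2
  leading term x_1*x_2: subtract (52/45*x_2)·f_1 from -52/15*x_1*x_2 - 7/15*x_2**3 + 43/5*x_2**2 - 3*x_2 → -7/15*x_2**3 + 23/45*x_2**2 + 37/5*x_2
  leading term x_2**3: subtract (7/32*x_2)·h_4 from -7/15*x_2**3 + 23/45*x_2**2 + 37/5*x_2 → -41/1440*x_2**2 + 37/5*x_2
  leading term x_2**2: subtract (41/3072)·h_4 from -41/1440*x_2**2 + 37/5*x_2 → 67895/9216*x_2
  leading term x_2: subtract (37/32)·h_5 from 67895/9216*x_2 → 0
  remainder 0.

S(f_1,h_4): leading monomials are coprime, so the S-polynomial reduces to 0 (Buchberger's first criterion).
S(f_2,h_4): lcm = x_1*x_2**2. S = 249/160*x_1*x_2 - 1/5*x_2**3 - 2/5*x_2**2 + 6/5*x_2.
  leading term x_1*x_2: subtract (-83/160*x_2)·f_1 from 249/160*x_1*x_2 - 1/5*x_2**3 - 2/5*x_2**2 + 6/5*x_2 → -1/5*x_2**3 + 517/160*x_2**2 - 111/32*x_2
  leading term x_2**3: subtract (3/32*x_2)·h_4 from -1/5*x_2**3 + 517/160*x_2**2 - 111/32*x_2 → 3*x_2**2 - 111/32*x_2
  leading term x_2**2: subtract (-45/32)·h_4 from 3*x_2**2 - 111/32*x_2 → 0
  remainder 0.

S(f_3,h_4): leading monomials are coprime, so the S-polynomial reduces to 0 (Buchberger's first criterion).
S(f_1,h_5): leading monomials are coprime, so the S-polynomial reduces to 0 (Buchberger's first criterion).
S(f_2,h_5): lcm = x_1*x_2. S = 2/5*x_1 - 1/5*x_2**2 - 2/5*x_2 + 6/5.
  leading term x_1: subtract (-2/15)·f_1 from 2/5*x_1 - 1/5*x_2**2 - 2/5*x_2 + 6/5 → -1/5*x_2**2 + 8/15*x_2
  leading term x_2**2: subtract (3/32)·h_4 from -1/5*x_2**2 + 8/15*x_2 → 29/96*x_2
  leading term x_2: subtract (87/1835)·h_5 from 29/96*x_2 → 0
  remainder 0.

S(f_3,h_5): leading monomials are coprime, so the S-polynomial reduces to 0 (Buchberger's first criterion).
S(h_4,h_5): lcm = x_2**2. S = -37/32*x_2.
  leading term x_2: subtract (-333/1835)·h_5 from -37/32*x_2 → 0
  remainder 0.

Every S-polynomial of the final basis reduces to 0, so we have a Gröbner basis.
Inter-reduce: drop elements whose leading term is divisible by another's, tail-reduce, and make monic.
Reduced Gröbner basis: {x_1 + 3, x_2}.

From the last basis element, x_2 = 0, so x_2 takes values in {0}. Each choice, substituted upward through the basis, yields the corresponding point(s) of the solution set.
  x_2 = 0: the earlier basis element becomes x_1 + 3 = 0, giving x_1 = -3 — point (-3, 0).
Check: every point annihilates each of the original generators.
Zero-dimensionality of the ideal guarantees finitely many solutions over ℂ.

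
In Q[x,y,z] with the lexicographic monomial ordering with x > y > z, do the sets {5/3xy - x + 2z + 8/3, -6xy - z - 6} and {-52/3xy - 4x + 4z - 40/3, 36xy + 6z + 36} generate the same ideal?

Yes, the ideals are equal.

Two ideals are equal iff their reduced Gröbner bases coincide (the reduced basis is unique for a fixed ordering).
Buchberger on the first generating set:
f_1 = 5/3xy - x + 2z + 8/3, LT = xy.
f_2 = -6xy - z - 6, LT = xy.

S(f_1,f_2): lcm = xy. S = -3/5x + 31/30z + 3/5.
  reduce S modulo (f_1, f_2):
  remainder -3/5x + 31/30z + 3/5 ≠ 0; add g_3 = -3/5x + 31/30z + 3/5 to the basis.

S(f_1,g_3): lcm = xy. S = -3/5x + 31/18yz + y + 6/5z + 8/5.
  reduce S modulo (f_1, f_2, g_3):
  remainder 31/18yz + y + 1/6z + 1 ≠ 0; add g_4 = 31/18yz + y + 1/6z + 1 to the basis.

The other S-polynomials (S(f_2,g_3), S(f_1,g_4), S(f_2,g_4), S(g_3,g_4)) all reduce to 0 modulo the current basis, so we have a Gröbner basis.
Inter-reduce: drop elements whose leading term is divisible by another's, tail-reduce, and make monic.
Reduced Gröbner basis: {x - 31/18z - 1, yz + 18/31y + 3/31z + 18/31}.

Buchberger on the second generating set:
h_1 = -52/3xy - 4x + 4z - 40/3, LT = xy.
h_2 = 36xy + 6z + 36, LT = xy.

S(h_1,h_2): lcm = xy. S = 3/13x - 31/78z - 3/13.
  reduce S modulo (h_1, h_2):
  remainder 3/13x - 31/78z - 3/13 ≠ 0; add k_3 = 3/13x - 31/78z - 3/13 to the basis.

S(h_1,k_3): lcm = xy. S = 3/13x + 31/18yz + y - 3/13z + 10/13.
  reduce S modulo (h_1, h_2, k_3):
  remainder 31/18yz + y + 1/6z + 1 ≠ 0; add k_4 = 31/18yz + y + 1/6z + 1 to the basis.

The other S-polynomials (S(h_2,k_3), S(h_1,k_4), S(h_2,k_4), S(k_3,k_4)) all reduce to 0 modulo the current basis, so we have a Gröbner basis.
Inter-reduce: drop elements whose leading term is divisible by another's, tail-reduce, and make monic.
Reduced Gröbner basis: {x - 31/18z - 1, yz + 18/31y + 3/31z + 18/31}.

The two bases agree; hence the ideals are identical.
The same test decides containment: I ⊆ J iff every generator of I reduces to 0 modulo a Gröbner basis of J.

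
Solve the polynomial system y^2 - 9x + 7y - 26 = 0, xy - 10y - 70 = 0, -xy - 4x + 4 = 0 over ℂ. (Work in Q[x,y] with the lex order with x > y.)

{(-4, -5)}

Compute a lex Gröbner basis by Buchberger's algorithm.
f_1 = -9x + y^2 + 7y - 26, LT = x.
f_2 = xy - 10y - 70, LT = xy.
f_3 = -xy - 4x + 4, LT = xy.

S(f_1,f_2): lcm = xy. S = -1/9y^3 - 7/9y^2 + 116/9y + 70.
  leading term y^3: no divisor's leading term divides it; move -1/9y^3 to the remainder.
  leading term y^2: no divisor's leading term divides it; move -7/9y^2 to the remainder.
  leading term y: no divisor's leading term divides it; move 116/9y to the remainder.
  leading term 1: no divisor's leading term divides it; move 70 to the remainder.
  remainder -1/9y^3 - 7/9y^2 + 116/9y + 70 ≠ 0; add h_4 = -1/9y^3 - 7/9y^2 + 116/9y + 70 to the basis.

S(f_1,f_3): lcm = xy. S = -4x - 1/9y^3 - 7/9y^2 + 26/9y + 4.
  leading term x: subtract (4/9)·f_1 from -4x - 1/9y^3 - 7/9y^2 + 26/9y + 4 → -1/9y^3 - 11/9y^2 - 2/9y + 140/9
  leading term y^3: subtract (1)·h_4 from -1/9y^3 - 11/9y^2 - 2/9y + 140/9 → -4/9y^2 - 118/9y - 490/9
  leading term y^2: no divisor's leading term divides it; move -4/9y^2 to the remainder.
  leading term y: no divisor's leading term divides it; move -118/9y to the remainder.
  leading term 1: no divisor's leading term divides it; move -490/9 to the remainder.
  remainder -4/9y^2 - 118/9y - 490/9 ≠ 0; add h_5 = -4/9y^2 - 118/9y - 490/9 to the basis.

S(f_3,h_4): lcm = xy^3. S = -3xy^2 + 116xy + 630x - 4y^2.
  leading term xy^2: subtract (1/3y^2)·f_1 from -3xy^2 + 116xy + 630x - 4y^2 → 116xy + 630x - 1/3y^4 - 7/3y^3 + 14/3y^2
  leading term xy: subtract (-116/9y)·f_1 from 116xy + 630x - 1/3y^4 - 7/3y^3 + 14/3y^2 → 630x - 1/3y^4 + 95/9y^3 + 854/9y^2 - 3016/9y
  leading term x: subtract (-70)·f_1 from 630x - 1/3y^4 + 95/9y^3 + 854/9y^2 - 3016/9y → -1/3y^4 + 95/9y^3 + 1484/9y^2 + 1394/9y - 1820
  leading term y^4: subtract (3y)·h_4 from -1/3y^4 + 95/9y^3 + 1484/9y^2 + 1394/9y - 1820 → 116/9y^3 + 1136/9y^2 - 496/9y - 1820
  leading term y^3: subtract (-116)·h_4 from 116/9y^3 + 1136/9y^2 - 496/9y - 1820 → 36y^2 + 1440y + 6300
  leading term y^2: subtract (-81)·h_5 from 36y^2 + 1440y + 6300 → 378y + 1890
  leading term y: no divisor's leading term divides it; move 378y to the remainder.
  leading term 1: no divisor's leading term divides it; move 1890 to the remainder.
  remainder 378y + 1890 ≠ 0; add h_6 = 378y + 1890 to the basis.

The other S-polynomials (S(f_2,f_3), S(f_1,h_4), S(f_2,h_4), S(f_1,h_5), S(f_2,h_5), S(f_3,h_5), S(h_4,h_5), S(f_1,h_6), S(f_2,h_6), S(f_3,h_6), S(h_4,h_6), S(h_5,h_6)) all reduce to 0 modulo the current basis, so we have a Gröbner basis.
Inter-reduce: drop elements whose leading term is divisible by another's, tail-reduce, and make monic.
Reduced Gröbner basis: {x + 4, y + 5}.

From the last basis element, y + 5 = 0, so y takes values in {-5}. Each choice, substituted upward through the basis, yields the corresponding point(s) of the solution set.
  y = -5: the earlier basis element becomes x + 4 = 0, giving x = -4 — point (-4, -5).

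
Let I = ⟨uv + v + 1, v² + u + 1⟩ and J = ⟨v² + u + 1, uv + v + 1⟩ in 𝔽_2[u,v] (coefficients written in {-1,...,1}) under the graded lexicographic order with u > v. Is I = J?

For a fixed monomial order, each ideal has a unique reduced Gröbner basis; comparing bases decides equality.
Buchberger on the first generating set:
f_1 = uv + v + 1, LT = uv.
f_2 = v² + u + 1, LT = v².

S(f_1,f_2): lcm = uv². S = u² + v² + u + v.
  leading term u²: no divisor's leading term divides it; move u² to the remainder.
  leading term v²: subtract (1)·f_2 from v² + u + v → v + 1
  leading term v: no divisor's leading term divides it; move v to the remainder.
  leading term 1: no divisor's leading term divides it; move 1 to the remainder.
  remainder u² + v + 1 ≠ 0; add g_3 = u² + v + 1 to the basis.

The other S-polynomials (S(f_1,g_3), S(f_2,g_3)) all reduce to 0 modulo the current basis, so we have a Gröbner basis.
Inter-reduce: drop elements whose leading term is divisible by another's, tail-reduce, and make monic.
Reduced Gröbner basis: {u² + v + 1, uv + v + 1, v² + u + 1}.

Buchberger on the second generating set:
h_1 = v² + u + 1, LT = v².
h_2 = uv + v + 1, LT = uv.

S(h_1,h_2): lcm = uv². S = u² + v² + u + v.
  leading term u²: no divisor's leading term divides it; move u² to the remainder.
  leading term v²: subtract (1)·h_1 from v² + u + v → v + 1
  leading term v: no divisor's leading term divides it; move v to the remainder.
  leading term 1: no divisor's leading term divides it; move 1 to the remainder.
  remainder u² + v + 1 ≠ 0; add k_3 = u² + v + 1 to the basis.

The other S-polynomials (S(h_1,k_3), S(h_2,k_3)) all reduce to 0 modulo the current basis, so we have a Gröbner basis.
Inter-reduce: drop elements whose leading term is divisible by another's, tail-reduce, and make monic.
Reduced Gröbner basis: {u² + v + 1, uv + v + 1, v² + u + 1}.

These coincide, so the ideals are equal.

Yes, the ideals are equal.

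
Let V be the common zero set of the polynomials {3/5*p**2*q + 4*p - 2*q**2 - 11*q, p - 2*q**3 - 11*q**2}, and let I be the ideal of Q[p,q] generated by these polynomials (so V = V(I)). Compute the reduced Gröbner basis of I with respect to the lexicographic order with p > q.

G = {p - 2*q**3 - 11*q**2, q**7 + 11*q**6 + 121/4*q**5 + 10/3*q**3 + 35/2*q**2 - 55/12*q}

f_1 = 3/5*p**2*q + 4*p - 2*q**2 - 11*q, LT = p**2*q.
f_2 = p - 2*q**3 - 11*q**2, LT = p.

S(f_1,f_2): lcm = p**2*q. S = 2*p*q**4 + 11*p*q**3 + 20/3*p - 10/3*q**2 - 55/3*q.
  reduce S modulo (f_1, f_2):
  remainder 4*q**7 + 44*q**6 + 121*q**5 + 40/3*q**3 + 70*q**2 - 55/3*q ≠ 0; add g_3 = 4*q**7 + 44*q**6 + 121*q**5 + 40/3*q**3 + 70*q**2 - 55/3*q to the basis.

The other S-polynomials (S(f_1,g_3), S(f_2,g_3)) all reduce to 0 modulo the current basis, so we have a Gröbner basis.
Inter-reduce: drop elements whose leading term is divisible by another's, tail-reduce, and make monic.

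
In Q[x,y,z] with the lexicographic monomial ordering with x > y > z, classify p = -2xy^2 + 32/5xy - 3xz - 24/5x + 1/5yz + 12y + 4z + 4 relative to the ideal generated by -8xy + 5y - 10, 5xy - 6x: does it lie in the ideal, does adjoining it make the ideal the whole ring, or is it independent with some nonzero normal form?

-2xy^2 + 32/5xy - 3xz - 24/5x + 1/5yz + 12y + 4z + 4 is independent of I; its normal form modulo I is -109/80yz + 12y + 57/8z + 4.

First compute the reduced Gröbner basis of I by Buchberger's algorithm.
f_1 = -8xy + 5y - 10, LT = xy.
f_2 = 5xy - 6x, LT = xy.

S(f_1,f_2): lcm = xy. S = 6/5x - 5/8y + 5/4.
  leading term x: no divisor's leading term divides it; move 6/5x to the remainder.
  leading term y: no divisor's leading term divides it; move -5/8y to the remainder.
  leading term 1: no divisor's leading term divides it; move 5/4 to the remainder.
  remainder 6/5x - 5/8y + 5/4 ≠ 0; add h_3 = 6/5x - 5/8y + 5/4 to the basis.

S(f_1,h_3): lcm = xy. S = 25/48y^2 - 5/3y + 5/4.
  leading term y^2: no divisor's leading term divides it; move 25/48y^2 to the remainder.
  leading term y: no divisor's leading term divides it; move -5/3y to the remainder.
  leading term 1: no divisor's leading term divides it; move 5/4 to the remainder.
  remainder 25/48y^2 - 5/3y + 5/4 ≠ 0; add h_4 = 25/48y^2 - 5/3y + 5/4 to the basis.

The other S-polynomials (S(f_2,h_3), S(f_1,h_4), S(f_2,h_4), S(h_3,h_4)) all reduce to 0 modulo the current basis, so we have a Gröbner basis.
Inter-reduce: drop elements whose leading term is divisible by another's, tail-reduce, and make monic.
Reduced Gröbner basis: {x - 25/48y + 25/24, y^2 - 16/5y + 12/5}.
Label its elements g_1 = x - 25/48y + 25/24, g_2 = y^2 - 16/5y + 12/5.

Reduce p = -2xy^2 + 32/5xy - 3xz - 24/5x + 1/5yz + 12y + 4z + 4 modulo G:
  leading term xy^2: subtract (-2y^2)·g_1 from -2xy^2 + 32/5xy - 3xz - 24/5x + 1/5yz + 12y + 4z + 4 → 32/5xy - 3xz - 24/5x - 25/24y^3 + 25/12y^2 + 1/5yz + 12y + 4z + 4
  leading term xy: subtract (32/5y)·g_1 from 32/5xy - 3xz - 24/5x - 25/24y^3 + 25/12y^2 + 1/5yz + 12y + 4z + 4 → -3xz - 24/5x - 25/24y^3 + 65/12y^2 + 1/5yz + 16/3y + 4z + 4
  leading term xz: subtract (-3z)·g_1 from -3xz - 24/5x - 25/24y^3 + 65/12y^2 + 1/5yz + 16/3y + 4z + 4 → -24/5x - 25/24y^3 + 65/12y^2 - 109/80yz + 16/3y + 57/8z + 4
  leading term x: subtract (-24/5)·g_1 from -24/5x - 25/24y^3 + 65/12y^2 - 109/80yz + 16/3y + 57/8z + 4 → -25/24y^3 + 65/12y^2 - 109/80yz + 17/6y + 57/8z + 9
  leading term y^3: subtract (-25/24y)·g_2 from -25/24y^3 + 65/12y^2 - 109/80yz + 17/6y + 57/8z + 9 → 25/12y^2 - 109/80yz + 16/3y + 57/8z + 9
  leading term y^2: subtract (25/12)·g_2 from 25/12y^2 - 109/80yz + 16/3y + 57/8z + 9 → -109/80yz + 12y + 57/8z + 4
  leading term yz: no divisor's leading term divides it; move -109/80yz to the remainder.
  leading term y: no divisor's leading term divides it; move 12y to the remainder.
  leading term z: no divisor's leading term divides it; move 57/8z to the remainder.
  leading term 1: no divisor's leading term divides it; move 4 to the remainder.
  normal form = -109/80yz + 12y + 57/8z + 4.
The normal form is nonzero, so p ∉ I. Since p minus its normal form lies in I, I + (p) = I + (r) where r = -109/80yz + 12y + 57/8z + 4; decide whether this ideal is the whole ring.
Run Buchberger on G together with r (pairs among the g_i already reduce to 0 since G is a Gröbner basis):
g_1 = x - 25/48y + 25/24, LT = x.
g_2 = y^2 - 16/5y + 12/5, LT = y^2.
r = -109/80yz + 12y + 57/8z + 4, LT = yz.

S(g_2,r): lcm = y^2z. S = 960/109y^2 + 1106/545yz + 320/109y + 12/5z.
  leading term y^2: subtract (960/109)·g_2 from 960/109y^2 + 1106/545yz + 320/109y + 12/5z → 1106/545yz + 3392/109y + 12/5z - 2304/109
  leading term yz: subtract (-17696/11881)·r from 1106/545yz + 3392/109y + 12/5z - 2304/109 → 582080/11881y + 772992/59405z - 180352/11881
  leading term y: no divisor's leading term divides it; move 582080/11881y to the remainder.
  leading term z: no divisor's leading term divides it; move 772992/59405z to the remainder.
  leading term 1: no divisor's leading term divides it; move -180352/11881 to the remainder.
  remainder 582080/11881y + 772992/59405z - 180352/11881 ≠ 0; add m_4 = 582080/11881y + 772992/59405z - 180352/11881 to the basis.

S(r,m_4): lcm = yz. S = -960/109y - 12078/45475z^2 - 4876988/991355z - 320/109.
  leading term y: subtract (-327/1819)·m_4 from -960/109y - 12078/45475z^2 - 4876988/991355z - 320/109 → -12078/45475z^2 - 23468/9095z - 10304/1819
  leading term z^2: no divisor's leading term divides it; move -12078/45475z^2 to the remainder.
  leading term z: no divisor's leading term divides it; move -23468/9095z to the remainder.
  leading term 1: no divisor's leading term divides it; move -10304/1819 to the remainder.
  remainder -12078/45475z^2 - 23468/9095z - 10304/1819 ≠ 0; add m_5 = -12078/45475z^2 - 23468/9095z - 10304/1819 to the basis.

The other S-polynomials (S(g_1,g_2), S(g_1,r), S(g_1,m_4), S(g_2,m_4), S(g_1,m_5), S(g_2,m_5), S(r,m_5), S(m_4,m_5)) all reduce to 0 modulo the current basis, so we have a Gröbner basis.
Inter-reduce: drop elements whose leading term is divisible by another's, tail-reduce, and make monic.
Reduced Gröbner basis: {x + 2013/14552z + 6405/7276, y + 12078/45475z - 2818/9095, z^2 + 58670/6039z + 128800/6039}.
The reduced Gröbner basis of I + (p) is {x + 2013/14552z + 6405/7276, y + 12078/45475z - 2818/9095, z^2 + 58670/6039z + 128800/6039} ≠ {1}, a proper ideal, so the enlarged system stays consistent: p is independent of I, with normal form -109/80yz + 12y + 57/8z + 4.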